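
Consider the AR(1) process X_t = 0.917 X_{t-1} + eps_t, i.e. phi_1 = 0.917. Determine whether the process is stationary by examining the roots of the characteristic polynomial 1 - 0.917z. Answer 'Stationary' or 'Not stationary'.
\text{Stationary}

The AR(p) characteristic polynomial is P(z) = 1 - 0.917z.
Stationarity requires all roots to lie outside the unit circle, i.e. |z| > 1 for every root.
This is linear in z: 1 + (-0.917) z = 0  =>  z = -1/(-0.917) = 1.090513,  |z| = 1.090513.
Moduli of all roots: 1.0905.
All moduli strictly greater than 1? Yes.
Verdict: Stationary.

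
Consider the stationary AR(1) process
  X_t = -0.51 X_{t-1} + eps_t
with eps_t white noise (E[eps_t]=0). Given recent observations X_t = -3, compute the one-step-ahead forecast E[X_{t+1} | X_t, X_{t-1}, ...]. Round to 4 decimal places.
E[X_{t+1} \mid \mathcal F_t] = 1.5300

For an AR(p) model X_t = c + sum_i phi_i X_{t-i} + eps_t, the
one-step-ahead conditional mean is
  E[X_{t+1} | X_t, ...] = c + sum_i phi_i X_{t+1-i}.
Substitute known values:
  E[X_{t+1} | ...] = (-0.51) * (-3)
                   = 1.5300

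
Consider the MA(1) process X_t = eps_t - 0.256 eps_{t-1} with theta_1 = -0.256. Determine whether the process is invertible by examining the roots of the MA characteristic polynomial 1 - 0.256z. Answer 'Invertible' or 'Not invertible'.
\text{Invertible}

The MA(q) characteristic polynomial is P(z) = 1 - 0.256z.
Invertibility requires all roots to lie outside the unit circle, i.e. |z| > 1 for every root.
This is linear in z: 1 + (-0.256) z = 0  =>  z = -1/(-0.256) = 3.90625,  |z| = 3.90625.
Moduli of all roots: 3.9062.
All moduli strictly greater than 1? Yes.
Verdict: Invertible.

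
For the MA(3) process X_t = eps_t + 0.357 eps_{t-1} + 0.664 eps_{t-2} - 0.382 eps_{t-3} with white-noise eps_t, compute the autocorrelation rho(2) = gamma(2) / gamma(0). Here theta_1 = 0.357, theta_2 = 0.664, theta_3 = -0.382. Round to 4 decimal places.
\rho(2) = 0.3078

For an MA(q) process with theta_0 = 1, the autocovariance is
  gamma(k) = sigma^2 * sum_{i=0..q-k} theta_i * theta_{i+k},
and rho(k) = gamma(k) / gamma(0). Sigma^2 cancels.
  numerator   = (1)*(0.664) + (0.357)*(-0.382) = 0.527626.
  denominator = (1)^2 + (0.357)^2 + (0.664)^2 + (-0.382)^2 = 1.714269.
  rho(2) = 0.527626 / 1.714269 = 0.3078.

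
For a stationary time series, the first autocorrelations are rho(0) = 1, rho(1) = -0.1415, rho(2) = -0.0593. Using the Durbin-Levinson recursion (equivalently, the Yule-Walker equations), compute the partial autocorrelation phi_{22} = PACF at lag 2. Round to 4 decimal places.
\phi_{22} = -0.0809

The PACF at lag k is phi_{kk}, the last component of the solution
to the Yule-Walker system G_k phi = r_k where
  (G_k)_{ij} = rho(|i - j|), (r_k)_i = rho(i), i,j = 1..k.
Equivalently, Durbin-Levinson gives phi_{kk} iteratively:
  phi_{11} = rho(1)
  phi_{kk} = [rho(k) - sum_{j=1..k-1} phi_{k-1,j} rho(k-j)]
            / [1 - sum_{j=1..k-1} phi_{k-1,j} rho(j)],
  phi_{k,j} = phi_{k-1,j} - phi_{kk} phi_{k-1,k-j},  j = 1..k-1.
Step k = 1:
  phi_11 = rho(1) = -0.1415.
Step k = 2:
  phi_22 = [rho(2) - phi_11 rho(1)] / [1 - phi_11 rho(1)] = [-0.0593 - (-0.1415)(-0.1415)] / [1 - (-0.1415)(-0.1415)]
         = -0.07932225 / 0.97997775 = -0.0809.
Therefore phi_{22} = -0.0809.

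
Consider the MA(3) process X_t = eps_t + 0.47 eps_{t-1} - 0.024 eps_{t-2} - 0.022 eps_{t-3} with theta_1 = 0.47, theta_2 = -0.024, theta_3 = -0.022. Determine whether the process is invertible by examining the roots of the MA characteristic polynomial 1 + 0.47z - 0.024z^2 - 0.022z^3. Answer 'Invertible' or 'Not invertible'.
\text{Invertible}

The MA(q) characteristic polynomial is P(z) = 1 + 0.47z - 0.024z^2 - 0.022z^3.
Invertibility requires all roots to lie outside the unit circle, i.e. |z| > 1 for every root.
Degree 3: look for a simple real root z0 first, then factor out (1 - z/z0) and solve the remaining quadratic.
Testing z0 = 5: P(5) = 1 + (0.47)(5) + (-0.024)(5)^2 + (-0.022)(5)^3
  = 1 + (2.35) + (-0.6) + (-2.75) = 0.  So z_0 = 5 is a root, |z_0| = 5.
Divide out the factor (1 - 0.2 z) = (1 - z/z0) (since 1/z0 = 0.2):
  P(z) = (1 - 0.2 z)(1 + (0.67) z + (0.11) z^2)
  [check: z-coef 0.67 - (0.2) = 0.47; z^2-coef 0.11 - (0.2)(0.67) = -0.024; z^3-coef -(0.2)(0.11) = -0.022.]
Remaining roots from the quadratic factor 1 + (0.67) z + (0.11) z^2:
  Set 1 + (0.67) z + (0.11) z^2 = 0, i.e. a z^2 + b z + c = 0 with a = 0.11, b = 0.67, c = 1.
  Discriminant D = b^2 - 4ac = (0.67)^2 - 4*(0.11)*1 = 0.4489 - (0.44) = 0.0089.
  D >= 0, so the roots are real: z = (-b +/- sqrt(D)) / (2a) = (-0.67 +/- 0.09434) / (0.22).
    z_1 = (-0.67 + 0.09434) / (0.22) = -2.6166,   |z_1| = 2.6166.
    z_2 = (-0.67 - 0.09434) / (0.22) = -3.4743,   |z_2| = 3.4743.
Moduli of all roots: 5.0000, 2.6166, 3.4743.
All moduli strictly greater than 1? Yes.
Verdict: Invertible.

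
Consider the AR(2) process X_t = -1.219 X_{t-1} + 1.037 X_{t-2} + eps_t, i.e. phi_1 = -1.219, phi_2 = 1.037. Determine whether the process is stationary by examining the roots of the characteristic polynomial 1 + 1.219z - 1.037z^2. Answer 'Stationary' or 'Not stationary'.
\text{Not stationary}

The AR(p) characteristic polynomial is P(z) = 1 + 1.219z - 1.037z^2.
Stationarity requires all roots to lie outside the unit circle, i.e. |z| > 1 for every root.
Set 1 + (1.219) z + (-1.037) z^2 = 0, i.e. a z^2 + b z + c = 0 with a = -1.037, b = 1.219, c = 1.
Discriminant D = b^2 - 4ac = (1.219)^2 - 4*(-1.037)*1 = 1.485961 - (-4.148) = 5.633961.
D >= 0, so the roots are real: z = (-b +/- sqrt(D)) / (2a) = (-1.219 +/- 2.373597) / (-2.074).
  z_1 = (-1.219 + 2.373597) / (-2.074) = -0.5567,   |z_1| = 0.5567.
  z_2 = (-1.219 - 2.373597) / (-2.074) = 1.7322,   |z_2| = 1.7322.
Moduli of all roots: 0.5567, 1.7322.
All moduli strictly greater than 1? No.
Verdict: Not stationary.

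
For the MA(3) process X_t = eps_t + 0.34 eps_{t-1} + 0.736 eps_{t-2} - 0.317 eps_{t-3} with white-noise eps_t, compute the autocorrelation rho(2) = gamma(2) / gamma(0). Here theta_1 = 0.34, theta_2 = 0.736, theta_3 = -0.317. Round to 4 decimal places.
\rho(2) = 0.3574

For an MA(q) process with theta_0 = 1, the autocovariance is
  gamma(k) = sigma^2 * sum_{i=0..q-k} theta_i * theta_{i+k},
and rho(k) = gamma(k) / gamma(0). Sigma^2 cancels.
  numerator   = (1)*(0.736) + (0.34)*(-0.317) = 0.62822.
  denominator = (1)^2 + (0.34)^2 + (0.736)^2 + (-0.317)^2 = 1.757785.
  rho(2) = 0.62822 / 1.757785 = 0.3574.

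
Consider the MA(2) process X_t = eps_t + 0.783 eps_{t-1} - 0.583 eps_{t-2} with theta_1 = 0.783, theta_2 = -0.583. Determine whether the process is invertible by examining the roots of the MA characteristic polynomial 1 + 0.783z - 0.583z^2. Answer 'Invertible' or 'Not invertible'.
\text{Not invertible}

The MA(q) characteristic polynomial is P(z) = 1 + 0.783z - 0.583z^2.
Invertibility requires all roots to lie outside the unit circle, i.e. |z| > 1 for every root.
Set 1 + (0.783) z + (-0.583) z^2 = 0, i.e. a z^2 + b z + c = 0 with a = -0.583, b = 0.783, c = 1.
Discriminant D = b^2 - 4ac = (0.783)^2 - 4*(-0.583)*1 = 0.613089 - (-2.332) = 2.945089.
D >= 0, so the roots are real: z = (-b +/- sqrt(D)) / (2a) = (-0.783 +/- 1.716126) / (-1.166).
  z_1 = (-0.783 + 1.716126) / (-1.166) = -0.8003,   |z_1| = 0.8003.
  z_2 = (-0.783 - 1.716126) / (-1.166) = 2.1433,   |z_2| = 2.1433.
Moduli of all roots: 0.8003, 2.1433.
All moduli strictly greater than 1? No.
Verdict: Not invertible.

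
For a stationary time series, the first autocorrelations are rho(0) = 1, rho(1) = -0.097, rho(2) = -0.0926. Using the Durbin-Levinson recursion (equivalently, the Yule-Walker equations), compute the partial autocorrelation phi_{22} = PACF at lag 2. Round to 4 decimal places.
\phi_{22} = -0.1030

The PACF at lag k is phi_{kk}, the last component of the solution
to the Yule-Walker system G_k phi = r_k where
  (G_k)_{ij} = rho(|i - j|), (r_k)_i = rho(i), i,j = 1..k.
Equivalently, Durbin-Levinson gives phi_{kk} iteratively:
  phi_{11} = rho(1)
  phi_{kk} = [rho(k) - sum_{j=1..k-1} phi_{k-1,j} rho(k-j)]
            / [1 - sum_{j=1..k-1} phi_{k-1,j} rho(j)],
  phi_{k,j} = phi_{k-1,j} - phi_{kk} phi_{k-1,k-j},  j = 1..k-1.
Step k = 1:
  phi_11 = rho(1) = -0.097.
Step k = 2:
  phi_22 = [rho(2) - phi_11 rho(1)] / [1 - phi_11 rho(1)] = [-0.0926 - (-0.097)(-0.097)] / [1 - (-0.097)(-0.097)]
         = -0.102009 / 0.990591 = -0.103.
Therefore phi_{22} = -0.1030.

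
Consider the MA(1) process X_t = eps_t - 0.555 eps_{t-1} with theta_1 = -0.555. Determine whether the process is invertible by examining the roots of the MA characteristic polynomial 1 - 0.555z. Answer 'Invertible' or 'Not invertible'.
\text{Invertible}

The MA(q) characteristic polynomial is P(z) = 1 - 0.555z.
Invertibility requires all roots to lie outside the unit circle, i.e. |z| > 1 for every root.
This is linear in z: 1 + (-0.555) z = 0  =>  z = -1/(-0.555) = 1.801802,  |z| = 1.801802.
Moduli of all roots: 1.8018.
All moduli strictly greater than 1? Yes.
Verdict: Invertible.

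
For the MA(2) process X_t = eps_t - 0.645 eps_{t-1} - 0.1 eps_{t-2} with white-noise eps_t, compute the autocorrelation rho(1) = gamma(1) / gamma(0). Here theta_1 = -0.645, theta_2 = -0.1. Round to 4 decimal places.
\rho(1) = -0.4071

For an MA(q) process with theta_0 = 1, the autocovariance is
  gamma(k) = sigma^2 * sum_{i=0..q-k} theta_i * theta_{i+k},
and rho(k) = gamma(k) / gamma(0). Sigma^2 cancels.
  numerator   = (1)*(-0.645) + (-0.645)*(-0.1) = -0.5805.
  denominator = (1)^2 + (-0.645)^2 + (-0.1)^2 = 1.426025.
  rho(1) = -0.5805 / 1.426025 = -0.4071.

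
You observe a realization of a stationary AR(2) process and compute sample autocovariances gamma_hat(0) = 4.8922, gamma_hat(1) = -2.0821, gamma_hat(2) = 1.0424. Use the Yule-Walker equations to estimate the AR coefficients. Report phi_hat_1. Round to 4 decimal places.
\hat\phi_{1} = -0.4090

The Yule-Walker equations for an AR(p) process read, in matrix form,
  Gamma_p phi = r_p,   with   (Gamma_p)_{ij} = gamma(|i - j|),
                       (r_p)_i = gamma(i),   i,j = 1..p.
Substitute the sample gammas (Toeplitz matrix and right-hand side of size 2):
  Gamma_p = [[4.8922, -2.0821], [-2.0821, 4.8922]]
  r_p     = [-2.0821, 1.0424]
Written out:
  4.8922 phi_1 - 2.0821 phi_2 = -2.0821
  -2.0821 phi_1 + 4.8922 phi_2 = 1.0424
Solve by Cramer's rule:
  det = gamma(0)^2 - gamma(1)^2 = (4.8922)^2 - (-2.0821)^2 = 23.93362084 - 4.33514041 = 19.59848043
  phi_hat_1 = [gamma(1) gamma(0) - gamma(1) gamma(2)] / det = [(-2.0821)(4.8922) - (-2.0821)(1.0424)] / 19.59848043 = -8.01566858 / 19.59848043 = -0.409
  phi_hat_2 = [gamma(0) gamma(2) - gamma(1)^2] / det = [(4.8922)(1.0424) - (-2.0821)^2] / 19.59848043 = 0.76448887 / 19.59848043 = 0.039
So phi_hat = [-0.4090, 0.0390].
Therefore phi_hat_1 = -0.4090.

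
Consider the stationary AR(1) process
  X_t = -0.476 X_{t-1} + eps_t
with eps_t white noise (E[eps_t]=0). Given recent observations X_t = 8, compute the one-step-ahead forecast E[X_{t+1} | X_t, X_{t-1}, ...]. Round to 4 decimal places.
E[X_{t+1} \mid \mathcal F_t] = -3.8080

For an AR(p) model X_t = c + sum_i phi_i X_{t-i} + eps_t, the
one-step-ahead conditional mean is
  E[X_{t+1} | X_t, ...] = c + sum_i phi_i X_{t+1-i}.
Substitute known values:
  E[X_{t+1} | ...] = (-0.476) * (8)
                   = -3.8080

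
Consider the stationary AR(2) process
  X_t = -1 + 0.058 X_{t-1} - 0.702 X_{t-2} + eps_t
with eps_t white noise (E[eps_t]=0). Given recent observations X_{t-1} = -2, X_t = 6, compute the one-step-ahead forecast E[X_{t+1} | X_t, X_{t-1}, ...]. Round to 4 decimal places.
E[X_{t+1} \mid \mathcal F_t] = 0.7520

For an AR(p) model X_t = c + sum_i phi_i X_{t-i} + eps_t, the
one-step-ahead conditional mean is
  E[X_{t+1} | X_t, ...] = c + sum_i phi_i X_{t+1-i}.
Substitute known values:
  E[X_{t+1} | ...] = -1 + (0.058) * (6) + (-0.702) * (-2)
                   = 0.7520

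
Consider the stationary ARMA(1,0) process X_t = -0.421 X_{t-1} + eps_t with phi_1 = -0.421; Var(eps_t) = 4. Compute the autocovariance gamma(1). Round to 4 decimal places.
\gamma(1) = -2.0468

Multiply the model equation by X_{t-k} and take expectations. With theta_0 = psi_0 = 1 and psi_j the MA(infinity) weights, this gives
  gamma(k) - sum_i phi_i gamma(k-i) = c_k,
  c_k = sigma^2 * sum_{j=k..q} theta_j psi_{j-k}   (c_k = 0 for k > q),
using gamma(-m) = gamma(m).
Pure AR (q = 0): c_0 = sigma^2 = 4, c_k = 0 for k >= 1.
Equations for k = 0 and k = 1 (AR order 1):
  gamma(0) = phi_1 gamma(1) + c_0
  gamma(1) = phi_1 gamma(0) + c_1
Substituting the second into the first: gamma(0) (1 - phi_1^2) = c_0 + phi_1 c_1, so
  gamma(0) = c_0 / (1 - phi_1^2) = 4 / (1 - (-0.421)^2) = 4 / 0.822759 = 4.861691.
  gamma(1) = phi_1 gamma(0) = (-0.421)(4.861691) = -2.046772.
Therefore gamma(1) = -2.0468 (to 4 decimal places).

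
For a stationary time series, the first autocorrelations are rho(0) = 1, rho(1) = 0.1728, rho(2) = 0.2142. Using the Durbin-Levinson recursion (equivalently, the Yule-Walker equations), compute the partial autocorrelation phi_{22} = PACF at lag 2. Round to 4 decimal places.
\phi_{22} = 0.1900

The PACF at lag k is phi_{kk}, the last component of the solution
to the Yule-Walker system G_k phi = r_k where
  (G_k)_{ij} = rho(|i - j|), (r_k)_i = rho(i), i,j = 1..k.
Equivalently, Durbin-Levinson gives phi_{kk} iteratively:
  phi_{11} = rho(1)
  phi_{kk} = [rho(k) - sum_{j=1..k-1} phi_{k-1,j} rho(k-j)]
            / [1 - sum_{j=1..k-1} phi_{k-1,j} rho(j)],
  phi_{k,j} = phi_{k-1,j} - phi_{kk} phi_{k-1,k-j},  j = 1..k-1.
Step k = 1:
  phi_11 = rho(1) = 0.1728.
Step k = 2:
  phi_22 = [rho(2) - phi_11 rho(1)] / [1 - phi_11 rho(1)] = [0.2142 - (0.1728)(0.1728)] / [1 - (0.1728)(0.1728)]
         = 0.18434016 / 0.97014016 = 0.19.
Therefore phi_{22} = 0.1900.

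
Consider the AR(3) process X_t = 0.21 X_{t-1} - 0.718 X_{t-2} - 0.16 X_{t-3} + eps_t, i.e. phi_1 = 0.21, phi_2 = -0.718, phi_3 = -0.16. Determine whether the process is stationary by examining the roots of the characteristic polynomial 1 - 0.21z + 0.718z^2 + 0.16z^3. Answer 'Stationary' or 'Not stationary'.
\text{Stationary}

The AR(p) characteristic polynomial is P(z) = 1 - 0.21z + 0.718z^2 + 0.16z^3.
Stationarity requires all roots to lie outside the unit circle, i.e. |z| > 1 for every root.
Degree 3: look for a simple real root z0 first, then factor out (1 - z/z0) and solve the remaining quadratic.
Testing z0 = -5: P(-5) = 1 + (-0.21)(-5) + (0.718)(-5)^2 + (0.16)(-5)^3
  = 1 + (1.05) + (17.95) + (-20) = 0.  So z_0 = -5 is a root, |z_0| = 5.
Divide out the factor (1 + 0.2 z) = (1 - z/z0) (since 1/z0 = -0.2):
  P(z) = (1 + 0.2 z)(1 + (-0.41) z + (0.8) z^2)
  [check: z-coef -0.41 - (-0.2) = -0.21; z^2-coef 0.8 - (-0.2)(-0.41) = 0.718; z^3-coef -(-0.2)(0.8) = 0.16.]
Remaining roots from the quadratic factor 1 + (-0.41) z + (0.8) z^2:
  Set 1 + (-0.41) z + (0.8) z^2 = 0, i.e. a z^2 + b z + c = 0 with a = 0.8, b = -0.41, c = 1.
  Discriminant D = b^2 - 4ac = (-0.41)^2 - 4*(0.8)*1 = 0.1681 - (3.2) = -3.0319.
  D < 0, so the roots are the complex-conjugate pair z = (-b +/- i sqrt(-D)) / (2a) = 0.2562 +/- 1.0883i.
  For a conjugate pair |z|^2 = z * conj(z) = (product of roots) = c/a = 1/(0.8) = 1.25, so |z| = sqrt(1.25) = 1.118 for both roots.
Moduli of all roots: 5.0000, 1.1180, 1.1180.
All moduli strictly greater than 1? Yes.
Verdict: Stationary.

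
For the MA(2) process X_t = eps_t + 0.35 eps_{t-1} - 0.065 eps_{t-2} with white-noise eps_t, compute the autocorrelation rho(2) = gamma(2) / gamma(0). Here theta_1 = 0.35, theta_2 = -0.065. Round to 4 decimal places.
\rho(2) = -0.0577

For an MA(q) process with theta_0 = 1, the autocovariance is
  gamma(k) = sigma^2 * sum_{i=0..q-k} theta_i * theta_{i+k},
and rho(k) = gamma(k) / gamma(0). Sigma^2 cancels.
  numerator   = (1)*(-0.065) = -0.065.
  denominator = (1)^2 + (0.35)^2 + (-0.065)^2 = 1.126725.
  rho(2) = -0.065 / 1.126725 = -0.0577.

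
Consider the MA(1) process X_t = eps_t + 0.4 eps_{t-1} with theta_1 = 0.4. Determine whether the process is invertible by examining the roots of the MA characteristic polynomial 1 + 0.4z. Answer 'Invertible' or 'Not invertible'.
\text{Invertible}

The MA(q) characteristic polynomial is P(z) = 1 + 0.4z.
Invertibility requires all roots to lie outside the unit circle, i.e. |z| > 1 for every root.
This is linear in z: 1 + (0.4) z = 0  =>  z = -1/(0.4) = -2.5,  |z| = 2.5.
Moduli of all roots: 2.5000.
All moduli strictly greater than 1? Yes.
Verdict: Invertible.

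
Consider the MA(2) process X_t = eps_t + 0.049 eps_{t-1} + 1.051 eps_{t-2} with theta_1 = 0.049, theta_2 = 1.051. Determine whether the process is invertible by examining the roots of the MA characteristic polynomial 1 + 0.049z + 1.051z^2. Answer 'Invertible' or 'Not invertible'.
\text{Not invertible}

The MA(q) characteristic polynomial is P(z) = 1 + 0.049z + 1.051z^2.
Invertibility requires all roots to lie outside the unit circle, i.e. |z| > 1 for every root.
Set 1 + (0.049) z + (1.051) z^2 = 0, i.e. a z^2 + b z + c = 0 with a = 1.051, b = 0.049, c = 1.
Discriminant D = b^2 - 4ac = (0.049)^2 - 4*(1.051)*1 = 0.002401 - (4.204) = -4.201599.
D < 0, so the roots are the complex-conjugate pair z = (-b +/- i sqrt(-D)) / (2a) = -0.0233 +/- 0.9752i.
For a conjugate pair |z|^2 = z * conj(z) = (product of roots) = c/a = 1/(1.051) = 0.951475, so |z| = sqrt(0.951475) = 0.9754 for both roots.
Moduli of all roots: 0.9754, 0.9754.
All moduli strictly greater than 1? No.
Verdict: Not invertible.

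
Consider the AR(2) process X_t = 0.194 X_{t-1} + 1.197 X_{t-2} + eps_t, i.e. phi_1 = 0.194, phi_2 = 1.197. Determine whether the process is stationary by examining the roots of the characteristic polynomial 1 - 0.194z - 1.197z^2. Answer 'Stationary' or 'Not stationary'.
\text{Not stationary}

The AR(p) characteristic polynomial is P(z) = 1 - 0.194z - 1.197z^2.
Stationarity requires all roots to lie outside the unit circle, i.e. |z| > 1 for every root.
Set 1 + (-0.194) z + (-1.197) z^2 = 0, i.e. a z^2 + b z + c = 0 with a = -1.197, b = -0.194, c = 1.
Discriminant D = b^2 - 4ac = (-0.194)^2 - 4*(-1.197)*1 = 0.037636 - (-4.788) = 4.825636.
D >= 0, so the roots are real: z = (-b +/- sqrt(D)) / (2a) = (0.194 +/- 2.196733) / (-2.394).
  z_1 = (0.194 + 2.196733) / (-2.394) = -0.9986,   |z_1| = 0.9986.
  z_2 = (0.194 - 2.196733) / (-2.394) = 0.8366,   |z_2| = 0.8366.
Moduli of all roots: 0.9986, 0.8366.
All moduli strictly greater than 1? No.
Verdict: Not stationary.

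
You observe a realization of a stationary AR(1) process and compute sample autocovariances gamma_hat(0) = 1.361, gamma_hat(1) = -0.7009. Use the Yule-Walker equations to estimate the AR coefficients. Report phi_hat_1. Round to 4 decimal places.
\hat\phi_{1} = -0.5150

The Yule-Walker equations for an AR(p) process read, in matrix form,
  Gamma_p phi = r_p,   with   (Gamma_p)_{ij} = gamma(|i - j|),
                       (r_p)_i = gamma(i),   i,j = 1..p.
Substitute the sample gammas (Toeplitz matrix and right-hand side of size 1):
  Gamma_p = [[1.361]]
  r_p     = [-0.7009]
With p = 1 this is the single equation gamma(0) phi_1 = gamma(1):
  phi_hat_1 = gamma(1) / gamma(0) = -0.7009 / 1.361 = -0.5150.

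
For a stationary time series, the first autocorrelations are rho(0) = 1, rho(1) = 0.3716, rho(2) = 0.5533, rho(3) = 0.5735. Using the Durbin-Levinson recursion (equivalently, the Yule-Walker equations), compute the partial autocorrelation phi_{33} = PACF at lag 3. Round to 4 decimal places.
\phi_{33} = 0.4350

The PACF at lag k is phi_{kk}, the last component of the solution
to the Yule-Walker system G_k phi = r_k where
  (G_k)_{ij} = rho(|i - j|), (r_k)_i = rho(i), i,j = 1..k.
Equivalently, Durbin-Levinson gives phi_{kk} iteratively:
  phi_{11} = rho(1)
  phi_{kk} = [rho(k) - sum_{j=1..k-1} phi_{k-1,j} rho(k-j)]
            / [1 - sum_{j=1..k-1} phi_{k-1,j} rho(j)],
  phi_{k,j} = phi_{k-1,j} - phi_{kk} phi_{k-1,k-j},  j = 1..k-1.
Step k = 1:
  phi_11 = rho(1) = 0.3716.
Step k = 2:
  phi_22 = [rho(2) - phi_11 rho(1)] / [1 - phi_11 rho(1)] = [0.5533 - (0.3716)(0.3716)] / [1 - (0.3716)(0.3716)]
         = 0.41521344 / 0.86191344 = 0.481734.
  Update: phi_21 = phi_11 - phi_22 phi_11 = 0.3716 - (0.481734)(0.3716) = 0.192587.
Step k = 3:
  phi_33 = [rho(3) - phi_21 rho(2) - phi_22 rho(1)] / [1 - phi_21 rho(1) - phi_22 rho(2)]
    numerator   = 0.5735 - (0.192587)(0.5533) - (0.481734)(0.3716) = 0.28792882
    denominator = 1 - (0.192587)(0.3716) - (0.481734)(0.5533) = 0.6618908
  phi_33 = 0.28792882 / 0.6618908 = 0.435.
Therefore phi_{33} = 0.4350.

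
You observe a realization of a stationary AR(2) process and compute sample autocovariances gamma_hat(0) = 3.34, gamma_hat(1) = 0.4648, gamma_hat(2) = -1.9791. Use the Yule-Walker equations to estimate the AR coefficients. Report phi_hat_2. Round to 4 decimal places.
\hat\phi_{2} = -0.6240

The Yule-Walker equations for an AR(p) process read, in matrix form,
  Gamma_p phi = r_p,   with   (Gamma_p)_{ij} = gamma(|i - j|),
                       (r_p)_i = gamma(i),   i,j = 1..p.
Substitute the sample gammas (Toeplitz matrix and right-hand side of size 2):
  Gamma_p = [[3.34, 0.4648], [0.4648, 3.34]]
  r_p     = [0.4648, -1.9791]
Written out:
  3.34 phi_1 + 0.4648 phi_2 = 0.4648
  0.4648 phi_1 + 3.34 phi_2 = -1.9791
Solve by Cramer's rule:
  det = gamma(0)^2 - gamma(1)^2 = (3.34)^2 - (0.4648)^2 = 11.1556 - 0.21603904 = 10.93956096
  phi_hat_1 = [gamma(1) gamma(0) - gamma(1) gamma(2)] / det = [(0.4648)(3.34) - (0.4648)(-1.9791)] / 10.93956096 = 2.47231768 / 10.93956096 = 0.226
  phi_hat_2 = [gamma(0) gamma(2) - gamma(1)^2] / det = [(3.34)(-1.9791) - (0.4648)^2] / 10.93956096 = -6.82623304 / 10.93956096 = -0.624
So phi_hat = [0.2260, -0.6240].
Therefore phi_hat_2 = -0.6240.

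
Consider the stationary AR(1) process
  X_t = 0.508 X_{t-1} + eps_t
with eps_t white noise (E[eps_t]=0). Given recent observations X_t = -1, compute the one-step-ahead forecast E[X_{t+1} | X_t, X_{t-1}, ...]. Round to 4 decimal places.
E[X_{t+1} \mid \mathcal F_t] = -0.5080

For an AR(p) model X_t = c + sum_i phi_i X_{t-i} + eps_t, the
one-step-ahead conditional mean is
  E[X_{t+1} | X_t, ...] = c + sum_i phi_i X_{t+1-i}.
Substitute known values:
  E[X_{t+1} | ...] = (0.508) * (-1)
                   = -0.5080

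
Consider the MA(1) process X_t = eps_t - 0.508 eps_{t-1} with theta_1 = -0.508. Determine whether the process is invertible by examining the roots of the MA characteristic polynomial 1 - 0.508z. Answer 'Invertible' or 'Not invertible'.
\text{Invertible}

The MA(q) characteristic polynomial is P(z) = 1 - 0.508z.
Invertibility requires all roots to lie outside the unit circle, i.e. |z| > 1 for every root.
This is linear in z: 1 + (-0.508) z = 0  =>  z = -1/(-0.508) = 1.968504,  |z| = 1.968504.
Moduli of all roots: 1.9685.
All moduli strictly greater than 1? Yes.
Verdict: Invertible.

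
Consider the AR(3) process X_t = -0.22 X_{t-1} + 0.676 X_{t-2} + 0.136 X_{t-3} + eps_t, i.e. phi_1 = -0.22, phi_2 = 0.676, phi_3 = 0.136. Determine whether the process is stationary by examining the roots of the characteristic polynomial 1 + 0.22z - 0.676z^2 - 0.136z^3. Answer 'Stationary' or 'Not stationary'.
\text{Stationary}

The AR(p) characteristic polynomial is P(z) = 1 + 0.22z - 0.676z^2 - 0.136z^3.
Stationarity requires all roots to lie outside the unit circle, i.e. |z| > 1 for every root.
Degree 3: look for a simple real root z0 first, then factor out (1 - z/z0) and solve the remaining quadratic.
Testing z0 = -5: P(-5) = 1 + (0.22)(-5) + (-0.676)(-5)^2 + (-0.136)(-5)^3
  = 1 + (-1.1) + (-16.9) + (17) = 0.  So z_0 = -5 is a root, |z_0| = 5.
Divide out the factor (1 + 0.2 z) = (1 - z/z0) (since 1/z0 = -0.2):
  P(z) = (1 + 0.2 z)(1 + (0.02) z + (-0.68) z^2)
  [check: z-coef 0.02 - (-0.2) = 0.22; z^2-coef -0.68 - (-0.2)(0.02) = -0.676; z^3-coef -(-0.2)(-0.68) = -0.136.]
Remaining roots from the quadratic factor 1 + (0.02) z + (-0.68) z^2:
  Set 1 + (0.02) z + (-0.68) z^2 = 0, i.e. a z^2 + b z + c = 0 with a = -0.68, b = 0.02, c = 1.
  Discriminant D = b^2 - 4ac = (0.02)^2 - 4*(-0.68)*1 = 0.0004 - (-2.72) = 2.7204.
  D >= 0, so the roots are real: z = (-b +/- sqrt(D)) / (2a) = (-0.02 +/- 1.649364) / (-1.36).
    z_1 = (-0.02 + 1.649364) / (-1.36) = -1.1981,   |z_1| = 1.1981.
    z_2 = (-0.02 - 1.649364) / (-1.36) = 1.2275,   |z_2| = 1.2275.
Moduli of all roots: 5.0000, 1.1981, 1.2275.
All moduli strictly greater than 1? Yes.
Verdict: Stationary.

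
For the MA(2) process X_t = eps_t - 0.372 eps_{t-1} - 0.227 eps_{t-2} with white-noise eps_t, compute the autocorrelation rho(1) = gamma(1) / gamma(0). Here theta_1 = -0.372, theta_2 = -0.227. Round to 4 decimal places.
\rho(1) = -0.2417

For an MA(q) process with theta_0 = 1, the autocovariance is
  gamma(k) = sigma^2 * sum_{i=0..q-k} theta_i * theta_{i+k},
and rho(k) = gamma(k) / gamma(0). Sigma^2 cancels.
  numerator   = (1)*(-0.372) + (-0.372)*(-0.227) = -0.287556.
  denominator = (1)^2 + (-0.372)^2 + (-0.227)^2 = 1.189913.
  rho(1) = -0.287556 / 1.189913 = -0.2417.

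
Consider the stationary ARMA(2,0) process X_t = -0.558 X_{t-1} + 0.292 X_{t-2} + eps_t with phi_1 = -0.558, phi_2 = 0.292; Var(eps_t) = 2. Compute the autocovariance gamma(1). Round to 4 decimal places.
\gamma(1) = -4.5486

Multiply the model equation by X_{t-k} and take expectations. With theta_0 = psi_0 = 1 and psi_j the MA(infinity) weights, this gives
  gamma(k) - sum_i phi_i gamma(k-i) = c_k,
  c_k = sigma^2 * sum_{j=k..q} theta_j psi_{j-k}   (c_k = 0 for k > q),
using gamma(-m) = gamma(m).
Pure AR (q = 0): c_0 = sigma^2 = 2, c_k = 0 for k >= 1.
Equations for k = 0, 1, 2 (AR order 2, c_2 = 0):
  (E0) gamma(0) = phi_1 gamma(1) + phi_2 gamma(2) + c_0
  (E1) gamma(1) = phi_1 gamma(0) + phi_2 gamma(1) + c_1
  (E2) gamma(2) = phi_1 gamma(1) + phi_2 gamma(0)
From (E1): gamma(1) = A gamma(0) + B with
  A = phi_1 / (1 - phi_2) = -0.558 / 0.708 = -0.788136,   B = c_1 / (1 - phi_2) = 0 / 0.708 = 0.
Insert (E2) into (E0): gamma(0) (1 - phi_2^2) = phi_1 (1 + phi_2) gamma(1) + c_0.
  phi_1 (1 + phi_2) = (-0.558)(1.292) = -0.720936,   1 - phi_2^2 = 0.914736.
Replace gamma(1) by A gamma(0) + B and collect gamma(0):
  gamma(0) [0.914736 - (-0.720936)(-0.788136)] = c_0 = 2
  gamma(0) * 0.346541 = 2
  gamma(0) = 2 / 0.346541 = 5.771328.
  gamma(1) = A gamma(0) = (-0.788136)(5.771328) = -4.548589.
Therefore gamma(1) = -4.5486 (to 4 decimal places).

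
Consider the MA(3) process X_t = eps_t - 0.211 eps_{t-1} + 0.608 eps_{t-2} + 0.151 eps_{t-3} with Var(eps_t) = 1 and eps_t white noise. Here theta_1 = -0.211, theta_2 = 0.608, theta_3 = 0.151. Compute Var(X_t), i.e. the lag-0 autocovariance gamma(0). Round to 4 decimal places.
\gamma(0) = 1.4370

For an MA(q) process X_t = eps_t + sum_i theta_i eps_{t-i} with
Var(eps_t) = sigma^2, the variance is
  gamma(0) = sigma^2 * (1 + sum_i theta_i^2).
  sum_i theta_i^2 = (-0.211)^2 + (0.608)^2 + (0.151)^2 = 0.044521 + 0.369664 + 0.022801 = 0.436986.
  gamma(0) = 1 * (1 + 0.436986) = 1 * 1.436986 = 1.436986, which rounds to 1.4370.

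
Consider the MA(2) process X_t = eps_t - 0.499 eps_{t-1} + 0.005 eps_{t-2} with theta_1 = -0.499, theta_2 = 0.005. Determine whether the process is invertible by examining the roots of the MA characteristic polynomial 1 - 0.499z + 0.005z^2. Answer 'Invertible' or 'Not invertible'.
\text{Invertible}

The MA(q) characteristic polynomial is P(z) = 1 - 0.499z + 0.005z^2.
Invertibility requires all roots to lie outside the unit circle, i.e. |z| > 1 for every root.
Set 1 + (-0.499) z + (0.005) z^2 = 0, i.e. a z^2 + b z + c = 0 with a = 0.005, b = -0.499, c = 1.
Discriminant D = b^2 - 4ac = (-0.499)^2 - 4*(0.005)*1 = 0.249001 - (0.02) = 0.229001.
D >= 0, so the roots are real: z = (-b +/- sqrt(D)) / (2a) = (0.499 +/- 0.47854) / (0.01).
  z_1 = (0.499 + 0.47854) / (0.01) = 97.754,   |z_1| = 97.754.
  z_2 = (0.499 - 0.47854) / (0.01) = 2.046,   |z_2| = 2.046.
Moduli of all roots: 97.7540, 2.0460.
All moduli strictly greater than 1? Yes.
Verdict: Invertible.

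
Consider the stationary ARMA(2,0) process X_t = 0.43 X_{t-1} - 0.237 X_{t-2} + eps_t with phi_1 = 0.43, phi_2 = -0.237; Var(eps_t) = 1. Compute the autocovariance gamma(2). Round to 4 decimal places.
\gamma(2) = -0.1055

Multiply the model equation by X_{t-k} and take expectations. With theta_0 = psi_0 = 1 and psi_j the MA(infinity) weights, this gives
  gamma(k) - sum_i phi_i gamma(k-i) = c_k,
  c_k = sigma^2 * sum_{j=k..q} theta_j psi_{j-k}   (c_k = 0 for k > q),
using gamma(-m) = gamma(m).
Pure AR (q = 0): c_0 = sigma^2 = 1, c_k = 0 for k >= 1.
Equations for k = 0, 1, 2 (AR order 2, c_2 = 0):
  (E0) gamma(0) = phi_1 gamma(1) + phi_2 gamma(2) + c_0
  (E1) gamma(1) = phi_1 gamma(0) + phi_2 gamma(1) + c_1
  (E2) gamma(2) = phi_1 gamma(1) + phi_2 gamma(0)
From (E1): gamma(1) = A gamma(0) + B with
  A = phi_1 / (1 - phi_2) = 0.43 / 1.237 = 0.347615,   B = c_1 / (1 - phi_2) = 0 / 1.237 = 0.
Insert (E2) into (E0): gamma(0) (1 - phi_2^2) = phi_1 (1 + phi_2) gamma(1) + c_0.
  phi_1 (1 + phi_2) = (0.43)(0.763) = 0.32809,   1 - phi_2^2 = 0.943831.
Replace gamma(1) by A gamma(0) + B and collect gamma(0):
  gamma(0) [0.943831 - (0.32809)(0.347615)] = c_0 = 1
  gamma(0) * 0.829782 = 1
  gamma(0) = 1 / 0.829782 = 1.205136.
  gamma(1) = A gamma(0) = (0.347615)(1.205136) = 0.418924.
  gamma(2) = phi_1 gamma(1) + phi_2 gamma(0) = (0.43)(0.418924) + (-0.237)(1.205136) = -0.10548.
Therefore gamma(2) = -0.1055 (to 4 decimal places).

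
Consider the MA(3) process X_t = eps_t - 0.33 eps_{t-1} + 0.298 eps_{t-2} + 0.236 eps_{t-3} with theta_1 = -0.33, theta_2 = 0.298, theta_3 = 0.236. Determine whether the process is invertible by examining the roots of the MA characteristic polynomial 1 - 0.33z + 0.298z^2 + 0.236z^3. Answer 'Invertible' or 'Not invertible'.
\text{Invertible}

The MA(q) characteristic polynomial is P(z) = 1 - 0.33z + 0.298z^2 + 0.236z^3.
Invertibility requires all roots to lie outside the unit circle, i.e. |z| > 1 for every root.
Degree 3: look for a simple real root z0 first, then factor out (1 - z/z0) and solve the remaining quadratic.
Testing z0 = -2.5: P(-2.5) = 1 + (-0.33)(-2.5) + (0.298)(-2.5)^2 + (0.236)(-2.5)^3
  = 1 + (0.825) + (1.8625) + (-3.6875) = 0.  So z_0 = -2.5 is a root, |z_0| = 2.5.
Divide out the factor (1 + 0.4 z) = (1 - z/z0) (since 1/z0 = -0.4):
  P(z) = (1 + 0.4 z)(1 + (-0.73) z + (0.59) z^2)
  [check: z-coef -0.73 - (-0.4) = -0.33; z^2-coef 0.59 - (-0.4)(-0.73) = 0.298; z^3-coef -(-0.4)(0.59) = 0.236.]
Remaining roots from the quadratic factor 1 + (-0.73) z + (0.59) z^2:
  Set 1 + (-0.73) z + (0.59) z^2 = 0, i.e. a z^2 + b z + c = 0 with a = 0.59, b = -0.73, c = 1.
  Discriminant D = b^2 - 4ac = (-0.73)^2 - 4*(0.59)*1 = 0.5329 - (2.36) = -1.8271.
  D < 0, so the roots are the complex-conjugate pair z = (-b +/- i sqrt(-D)) / (2a) = 0.6186 +/- 1.1455i.
  For a conjugate pair |z|^2 = z * conj(z) = (product of roots) = c/a = 1/(0.59) = 1.694915, so |z| = sqrt(1.694915) = 1.3019 for both roots.
Moduli of all roots: 2.5000, 1.3019, 1.3019.
All moduli strictly greater than 1? Yes.
Verdict: Invertible.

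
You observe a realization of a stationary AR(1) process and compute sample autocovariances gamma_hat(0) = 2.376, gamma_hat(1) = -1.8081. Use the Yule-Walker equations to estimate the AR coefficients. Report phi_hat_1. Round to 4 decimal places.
\hat\phi_{1} = -0.7610

The Yule-Walker equations for an AR(p) process read, in matrix form,
  Gamma_p phi = r_p,   with   (Gamma_p)_{ij} = gamma(|i - j|),
                       (r_p)_i = gamma(i),   i,j = 1..p.
Substitute the sample gammas (Toeplitz matrix and right-hand side of size 1):
  Gamma_p = [[2.376]]
  r_p     = [-1.8081]
With p = 1 this is the single equation gamma(0) phi_1 = gamma(1):
  phi_hat_1 = gamma(1) / gamma(0) = -1.8081 / 2.376 = -0.7610.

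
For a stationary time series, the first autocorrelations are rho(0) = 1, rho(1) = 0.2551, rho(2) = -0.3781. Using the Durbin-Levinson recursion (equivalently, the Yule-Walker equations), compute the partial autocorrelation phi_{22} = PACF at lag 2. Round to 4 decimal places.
\phi_{22} = -0.4740

The PACF at lag k is phi_{kk}, the last component of the solution
to the Yule-Walker system G_k phi = r_k where
  (G_k)_{ij} = rho(|i - j|), (r_k)_i = rho(i), i,j = 1..k.
Equivalently, Durbin-Levinson gives phi_{kk} iteratively:
  phi_{11} = rho(1)
  phi_{kk} = [rho(k) - sum_{j=1..k-1} phi_{k-1,j} rho(k-j)]
            / [1 - sum_{j=1..k-1} phi_{k-1,j} rho(j)],
  phi_{k,j} = phi_{k-1,j} - phi_{kk} phi_{k-1,k-j},  j = 1..k-1.
Step k = 1:
  phi_11 = rho(1) = 0.2551.
Step k = 2:
  phi_22 = [rho(2) - phi_11 rho(1)] / [1 - phi_11 rho(1)] = [-0.3781 - (0.2551)(0.2551)] / [1 - (0.2551)(0.2551)]
         = -0.44317601 / 0.93492399 = -0.474.
Therefore phi_{22} = -0.4740.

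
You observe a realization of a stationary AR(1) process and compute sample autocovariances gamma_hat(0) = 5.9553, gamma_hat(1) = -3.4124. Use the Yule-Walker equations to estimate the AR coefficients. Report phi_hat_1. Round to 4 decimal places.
\hat\phi_{1} = -0.5730

The Yule-Walker equations for an AR(p) process read, in matrix form,
  Gamma_p phi = r_p,   with   (Gamma_p)_{ij} = gamma(|i - j|),
                       (r_p)_i = gamma(i),   i,j = 1..p.
Substitute the sample gammas (Toeplitz matrix and right-hand side of size 1):
  Gamma_p = [[5.9553]]
  r_p     = [-3.4124]
With p = 1 this is the single equation gamma(0) phi_1 = gamma(1):
  phi_hat_1 = gamma(1) / gamma(0) = -3.4124 / 5.9553 = -0.5730.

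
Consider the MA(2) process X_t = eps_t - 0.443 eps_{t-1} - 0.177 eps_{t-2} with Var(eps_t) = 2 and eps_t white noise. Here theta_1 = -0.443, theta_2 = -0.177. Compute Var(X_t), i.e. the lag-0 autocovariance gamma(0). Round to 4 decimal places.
\gamma(0) = 2.4552

For an MA(q) process X_t = eps_t + sum_i theta_i eps_{t-i} with
Var(eps_t) = sigma^2, the variance is
  gamma(0) = sigma^2 * (1 + sum_i theta_i^2).
  sum_i theta_i^2 = (-0.443)^2 + (-0.177)^2 = 0.196249 + 0.031329 = 0.227578.
  gamma(0) = 2 * (1 + 0.227578) = 2 * 1.227578 = 2.455156, which rounds to 2.4552.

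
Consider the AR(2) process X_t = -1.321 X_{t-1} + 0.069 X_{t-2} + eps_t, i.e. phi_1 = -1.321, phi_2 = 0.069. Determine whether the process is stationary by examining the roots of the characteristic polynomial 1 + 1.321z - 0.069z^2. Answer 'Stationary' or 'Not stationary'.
\text{Not stationary}

The AR(p) characteristic polynomial is P(z) = 1 + 1.321z - 0.069z^2.
Stationarity requires all roots to lie outside the unit circle, i.e. |z| > 1 for every root.
Set 1 + (1.321) z + (-0.069) z^2 = 0, i.e. a z^2 + b z + c = 0 with a = -0.069, b = 1.321, c = 1.
Discriminant D = b^2 - 4ac = (1.321)^2 - 4*(-0.069)*1 = 1.745041 - (-0.276) = 2.021041.
D >= 0, so the roots are real: z = (-b +/- sqrt(D)) / (2a) = (-1.321 +/- 1.421633) / (-0.138).
  z_1 = (-1.321 + 1.421633) / (-0.138) = -0.7292,   |z_1| = 0.7292.
  z_2 = (-1.321 - 1.421633) / (-0.138) = 19.8742,   |z_2| = 19.8742.
Moduli of all roots: 0.7292, 19.8742.
All moduli strictly greater than 1? No.
Verdict: Not stationary.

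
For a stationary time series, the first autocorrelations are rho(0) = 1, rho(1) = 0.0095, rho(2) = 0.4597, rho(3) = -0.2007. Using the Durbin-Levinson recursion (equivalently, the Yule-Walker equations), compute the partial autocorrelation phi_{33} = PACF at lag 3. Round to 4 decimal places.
\phi_{33} = -0.2630

The PACF at lag k is phi_{kk}, the last component of the solution
to the Yule-Walker system G_k phi = r_k where
  (G_k)_{ij} = rho(|i - j|), (r_k)_i = rho(i), i,j = 1..k.
Equivalently, Durbin-Levinson gives phi_{kk} iteratively:
  phi_{11} = rho(1)
  phi_{kk} = [rho(k) - sum_{j=1..k-1} phi_{k-1,j} rho(k-j)]
            / [1 - sum_{j=1..k-1} phi_{k-1,j} rho(j)],
  phi_{k,j} = phi_{k-1,j} - phi_{kk} phi_{k-1,k-j},  j = 1..k-1.
Step k = 1:
  phi_11 = rho(1) = 0.0095.
Step k = 2:
  phi_22 = [rho(2) - phi_11 rho(1)] / [1 - phi_11 rho(1)] = [0.4597 - (0.0095)(0.0095)] / [1 - (0.0095)(0.0095)]
         = 0.45960975 / 0.99990975 = 0.459651.
  Update: phi_21 = phi_11 - phi_22 phi_11 = 0.0095 - (0.459651)(0.0095) = 0.005133.
Step k = 3:
  phi_33 = [rho(3) - phi_21 rho(2) - phi_22 rho(1)] / [1 - phi_21 rho(1) - phi_22 rho(2)]
    numerator   = -0.2007 - (0.005133)(0.4597) - (0.459651)(0.0095) = -0.20742647
    denominator = 1 - (0.005133)(0.0095) - (0.459651)(0.4597) = 0.78864956
  phi_33 = -0.20742647 / 0.78864956 = -0.263.
Therefore phi_{33} = -0.2630.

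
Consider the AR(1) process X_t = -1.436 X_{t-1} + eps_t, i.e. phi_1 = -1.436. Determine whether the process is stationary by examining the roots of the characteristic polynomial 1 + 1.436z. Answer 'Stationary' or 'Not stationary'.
\text{Not stationary}

The AR(p) characteristic polynomial is P(z) = 1 + 1.436z.
Stationarity requires all roots to lie outside the unit circle, i.e. |z| > 1 for every root.
This is linear in z: 1 + (1.436) z = 0  =>  z = -1/(1.436) = -0.696379,  |z| = 0.696379.
Moduli of all roots: 0.6964.
All moduli strictly greater than 1? No.
Verdict: Not stationary.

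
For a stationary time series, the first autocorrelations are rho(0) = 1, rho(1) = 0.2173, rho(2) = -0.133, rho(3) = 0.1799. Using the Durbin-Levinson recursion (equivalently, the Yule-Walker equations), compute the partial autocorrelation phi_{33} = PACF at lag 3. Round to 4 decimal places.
\phi_{33} = 0.2780

The PACF at lag k is phi_{kk}, the last component of the solution
to the Yule-Walker system G_k phi = r_k where
  (G_k)_{ij} = rho(|i - j|), (r_k)_i = rho(i), i,j = 1..k.
Equivalently, Durbin-Levinson gives phi_{kk} iteratively:
  phi_{11} = rho(1)
  phi_{kk} = [rho(k) - sum_{j=1..k-1} phi_{k-1,j} rho(k-j)]
            / [1 - sum_{j=1..k-1} phi_{k-1,j} rho(j)],
  phi_{k,j} = phi_{k-1,j} - phi_{kk} phi_{k-1,k-j},  j = 1..k-1.
Step k = 1:
  phi_11 = rho(1) = 0.2173.
Step k = 2:
  phi_22 = [rho(2) - phi_11 rho(1)] / [1 - phi_11 rho(1)] = [-0.133 - (0.2173)(0.2173)] / [1 - (0.2173)(0.2173)]
         = -0.18021929 / 0.95278071 = -0.189151.
  Update: phi_21 = phi_11 - phi_22 phi_11 = 0.2173 - (-0.189151)(0.2173) = 0.258402.
Step k = 3:
  phi_33 = [rho(3) - phi_21 rho(2) - phi_22 rho(1)] / [1 - phi_21 rho(1) - phi_22 rho(2)]
    numerator   = 0.1799 - (0.258402)(-0.133) - (-0.189151)(0.2173) = 0.25537001
    denominator = 1 - (0.258402)(0.2173) - (-0.189151)(-0.133) = 0.91869208
  phi_33 = 0.25537001 / 0.91869208 = 0.278.
Therefore phi_{33} = 0.2780.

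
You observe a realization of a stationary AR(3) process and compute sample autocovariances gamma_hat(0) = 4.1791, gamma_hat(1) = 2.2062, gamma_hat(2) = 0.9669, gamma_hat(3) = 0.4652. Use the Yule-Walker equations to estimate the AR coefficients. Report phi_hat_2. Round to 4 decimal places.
\hat\phi_{2} = -0.0780

The Yule-Walker equations for an AR(p) process read, in matrix form,
  Gamma_p phi = r_p,   with   (Gamma_p)_{ij} = gamma(|i - j|),
                       (r_p)_i = gamma(i),   i,j = 1..p.
Substitute the sample gammas (Toeplitz matrix and right-hand side of size 3):
  Gamma_p = [[4.1791, 2.2062, 0.9669], [2.2062, 4.1791, 2.2062], [0.9669, 2.2062, 4.1791]]
  r_p     = [2.2062, 0.9669, 0.4652]
Written out (R1..R3):
  (R1) 4.1791 phi_1 + 2.2062 phi_2 + 0.9669 phi_3 = 2.2062
  (R2) 2.2062 phi_1 + 4.1791 phi_2 + 2.2062 phi_3 = 0.9669
  (R3) 0.9669 phi_1 + 2.2062 phi_2 + 4.1791 phi_3 = 0.4652
Gaussian elimination:
  R2 <- R2 - (2.2062/4.1791) R1 = R2 - (0.527913) R1:  3.014419 phi_2 + 1.695761 phi_3 = -0.197781
  R3 <- R3 - (0.9669/4.1791) R1 = R3 - (0.231366) R1:  1.695761 phi_2 + 3.955393 phi_3 = -0.045239
  R3 <- R3 - (1.695761/3.014419) R2 = R3 - (0.56255) R2:  3.001442 phi_3 = 0.066023
Back-substitution:
  phi_hat_3 = 0.066023 / 3.001442 = 0.021997
  phi_hat_2 = (-0.197781 - (1.695761)(0.021997)) / 3.014419 = -0.077986
  phi_hat_1 = (2.2062 - (2.2062)(-0.077986) - (0.9669)(0.021997)) / 4.1791 = 0.563993
So phi_hat = [0.5640, -0.0780, 0.0220].
Therefore phi_hat_2 = -0.0780.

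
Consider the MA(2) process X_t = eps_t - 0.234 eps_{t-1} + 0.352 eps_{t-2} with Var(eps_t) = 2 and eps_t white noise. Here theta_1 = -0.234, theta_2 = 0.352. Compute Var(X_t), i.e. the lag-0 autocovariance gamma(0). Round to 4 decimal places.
\gamma(0) = 2.3573

For an MA(q) process X_t = eps_t + sum_i theta_i eps_{t-i} with
Var(eps_t) = sigma^2, the variance is
  gamma(0) = sigma^2 * (1 + sum_i theta_i^2).
  sum_i theta_i^2 = (-0.234)^2 + (0.352)^2 = 0.054756 + 0.123904 = 0.17866.
  gamma(0) = 2 * (1 + 0.17866) = 2 * 1.17866 = 2.35732, which rounds to 2.3573.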